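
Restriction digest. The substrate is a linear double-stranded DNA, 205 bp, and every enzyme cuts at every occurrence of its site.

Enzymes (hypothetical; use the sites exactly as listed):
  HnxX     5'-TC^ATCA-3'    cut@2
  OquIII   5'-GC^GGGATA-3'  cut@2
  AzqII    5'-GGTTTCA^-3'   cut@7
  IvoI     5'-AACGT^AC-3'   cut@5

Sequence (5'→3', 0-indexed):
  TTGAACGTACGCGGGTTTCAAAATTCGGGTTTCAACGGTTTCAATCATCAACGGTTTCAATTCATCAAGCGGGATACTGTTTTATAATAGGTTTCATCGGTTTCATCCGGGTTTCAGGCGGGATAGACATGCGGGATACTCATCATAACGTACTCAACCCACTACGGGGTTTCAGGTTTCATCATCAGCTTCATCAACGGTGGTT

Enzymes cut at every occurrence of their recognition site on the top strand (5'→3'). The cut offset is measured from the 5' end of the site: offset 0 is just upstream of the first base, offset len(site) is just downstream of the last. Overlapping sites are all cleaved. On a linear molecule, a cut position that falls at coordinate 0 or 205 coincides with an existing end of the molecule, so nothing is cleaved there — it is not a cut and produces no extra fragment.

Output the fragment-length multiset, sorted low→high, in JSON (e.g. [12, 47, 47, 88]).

[1,2,3,3,4,6,7,8,9,9,9,9,10,11,12,13,13,13,14,23,26]

Scan for sites:
  HnxX (TCATCA, off=2): starts [44, 61, 139, 178, 181, 190] → cuts [46, 63, 141, 180, 183, 192]
  OquIII (GCGGGATA, off=2): starts [68, 117, 130] → cuts [70, 119, 132]
  AzqII (GGTTTCA, off=7): starts [13, 27, 36, 52, 89, 98, 109, 167, 174] → cuts [20, 34, 43, 59, 96, 105, 116, 174, 181]
  IvoI (AACGTAC, off=5): starts [3, 146] → cuts [8, 151]

All cut coordinates (distinct, sorted): [8, 20, 34, 43, 46, 59, 63, 70, 96, 105, 116, 119, 132, 141, 151, 174, 180, 181, 183, 192]

Fragments:
  [0,8): 8 bp
  [8,20): 12 bp
  [20,34): 14 bp
  [34,43): 9 bp
  [43,46): 3 bp
  [46,59): 13 bp
  [59,63): 4 bp
  [63,70): 7 bp
  [70,96): 26 bp
  [96,105): 9 bp
  [105,116): 11 bp
  [116,119): 3 bp
  [119,132): 13 bp
  [132,141): 9 bp
  [141,151): 10 bp
  [151,174): 23 bp
  [174,180): 6 bp
  [180,181): 1 bp
  [181,183): 2 bp
  [183,192): 9 bp
  [192,205): 13 bp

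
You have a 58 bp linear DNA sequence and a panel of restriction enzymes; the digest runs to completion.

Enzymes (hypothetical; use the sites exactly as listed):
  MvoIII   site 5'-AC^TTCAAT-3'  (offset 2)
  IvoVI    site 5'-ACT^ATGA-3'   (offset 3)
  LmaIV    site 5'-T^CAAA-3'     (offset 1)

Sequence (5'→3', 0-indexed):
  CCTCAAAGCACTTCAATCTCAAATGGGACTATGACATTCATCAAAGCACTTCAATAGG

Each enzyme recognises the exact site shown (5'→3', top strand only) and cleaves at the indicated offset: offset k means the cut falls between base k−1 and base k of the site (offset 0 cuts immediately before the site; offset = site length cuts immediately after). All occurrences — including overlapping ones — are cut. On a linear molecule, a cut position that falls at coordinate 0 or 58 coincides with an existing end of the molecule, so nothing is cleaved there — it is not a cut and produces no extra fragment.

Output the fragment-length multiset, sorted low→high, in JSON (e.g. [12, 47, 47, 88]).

[3,8,8,8,9,11,11]

Scan for sites:
  MvoIII (ACTTCAAT, off=2): starts [9, 47] → cuts [11, 49]
  IvoVI (ACTATGA, off=3): starts [27] → cuts [30]
  LmaIV (TCAAA, off=1): starts [2, 18, 40] → cuts [3, 19, 41]

All cut coordinates (distinct, sorted): [3, 11, 19, 30, 41, 49]

Fragment lengths:
  [0,3): 3 bp
  [3,11): 8 bp
  [11,19): 8 bp
  [19,30): 11 bp
  [30,41): 11 bp
  [41,49): 8 bp
  [49,58): 9 bp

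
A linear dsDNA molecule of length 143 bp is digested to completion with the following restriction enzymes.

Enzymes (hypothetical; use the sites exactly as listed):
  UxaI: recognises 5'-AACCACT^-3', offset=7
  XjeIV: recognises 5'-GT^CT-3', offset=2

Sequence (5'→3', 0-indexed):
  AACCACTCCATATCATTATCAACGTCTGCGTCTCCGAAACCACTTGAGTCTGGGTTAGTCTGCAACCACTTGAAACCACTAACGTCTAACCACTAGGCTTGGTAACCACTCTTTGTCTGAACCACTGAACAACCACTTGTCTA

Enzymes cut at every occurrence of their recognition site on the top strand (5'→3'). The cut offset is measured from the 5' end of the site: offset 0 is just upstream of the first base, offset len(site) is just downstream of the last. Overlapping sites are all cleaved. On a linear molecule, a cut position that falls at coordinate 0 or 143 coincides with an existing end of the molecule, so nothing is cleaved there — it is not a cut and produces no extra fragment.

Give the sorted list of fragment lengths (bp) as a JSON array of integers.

Site scan:
  UxaI AACCACT/7: at [0, 37, 63, 73, 87, 103, 119, 130] ⇒ [7, 44, 70, 80, 94, 110, 126, 137]
  XjeIV GTCT/2: at [23, 29, 47, 57, 83, 114, 138] ⇒ [25, 31, 49, 59, 85, 116, 140]

All cut coordinates (distinct, sorted): [7, 25, 31, 44, 49, 59, 70, 80, 85, 94, 110, 116, 126, 137, 140]

Fragments:
  [0,7): 7 bp
  [7,25): 18 bp
  [25,31): 6 bp
  [31,44): 13 bp
  [44,49): 5 bp
  [49,59): 10 bp
  [59,70): 11 bp
  [70,80): 10 bp
  [80,85): 5 bp
  [85,94): 9 bp
  [94,110): 16 bp
  [110,116): 6 bp
  [116,126): 10 bp
  [126,137): 11 bp
  [137,140): 3 bp
  [140,143): 3 bp

[3,3,5,5,6,6,7,9,10,10,10,11,11,13,16,18]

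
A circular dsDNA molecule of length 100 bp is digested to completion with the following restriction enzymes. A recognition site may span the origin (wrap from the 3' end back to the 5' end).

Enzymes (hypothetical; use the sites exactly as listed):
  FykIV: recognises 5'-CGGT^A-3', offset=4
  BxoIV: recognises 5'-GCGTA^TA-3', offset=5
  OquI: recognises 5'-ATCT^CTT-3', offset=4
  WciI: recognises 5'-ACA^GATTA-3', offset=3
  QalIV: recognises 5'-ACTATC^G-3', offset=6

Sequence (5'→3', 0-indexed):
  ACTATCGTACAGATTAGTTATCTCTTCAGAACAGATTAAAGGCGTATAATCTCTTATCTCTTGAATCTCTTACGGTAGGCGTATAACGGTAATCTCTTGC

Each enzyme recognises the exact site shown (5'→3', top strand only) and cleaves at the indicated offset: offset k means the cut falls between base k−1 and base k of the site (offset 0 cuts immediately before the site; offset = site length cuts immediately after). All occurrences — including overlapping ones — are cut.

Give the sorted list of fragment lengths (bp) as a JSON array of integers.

Per-enzyme occurrences:
  FykIV CGGTA/4: at [72, 86] ⇒ [76, 90]
  BxoIV GCGTATA/5: at [41, 78] ⇒ [46, 83]
  OquI ATCTCTT/4: at [19, 48, 55, 64, 91] ⇒ [23, 52, 59, 68, 95]
  WciI ACAGATTA/3: at [8, 30] ⇒ [11, 33]
  QalIV ACTATCG/6: at [0] ⇒ [6]

Pooled cuts: [6, 11, 23, 33, 46, 52, 59, 68, 76, 83, 90, 95]

Fragment lengths:
  6→11: 5 bp
  11→23: 12 bp
  23→33: 10 bp
  33→46: 13 bp
  46→52: 6 bp
  52→59: 7 bp
  59→68: 9 bp
  68→76: 8 bp
  76→83: 7 bp
  83→90: 7 bp
  90→95: 5 bp
  95→6 (wrap): 100-95+6 = 11 bp

[5,5,6,7,7,7,8,9,10,11,12,13]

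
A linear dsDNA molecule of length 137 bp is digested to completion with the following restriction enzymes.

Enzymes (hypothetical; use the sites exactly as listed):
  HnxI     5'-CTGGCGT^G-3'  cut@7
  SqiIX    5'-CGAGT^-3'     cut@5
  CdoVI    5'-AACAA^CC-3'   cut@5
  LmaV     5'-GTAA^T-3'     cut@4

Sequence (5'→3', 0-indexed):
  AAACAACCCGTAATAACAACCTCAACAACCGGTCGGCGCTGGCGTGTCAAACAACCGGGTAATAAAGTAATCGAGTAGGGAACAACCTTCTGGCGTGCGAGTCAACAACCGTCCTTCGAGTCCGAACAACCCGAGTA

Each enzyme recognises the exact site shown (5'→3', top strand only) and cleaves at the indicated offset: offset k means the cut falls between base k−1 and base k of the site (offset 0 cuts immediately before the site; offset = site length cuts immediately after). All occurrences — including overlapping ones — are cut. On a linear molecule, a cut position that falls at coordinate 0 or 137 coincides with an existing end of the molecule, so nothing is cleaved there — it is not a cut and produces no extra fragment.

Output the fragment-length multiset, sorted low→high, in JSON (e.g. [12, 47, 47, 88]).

Site scan:
  HnxI (CTGGCGTG, off=7): starts [38, 89] → cuts [45, 96]
  SqiIX (CGAGT, off=5): starts [71, 97, 116, 131] → cuts [76, 102, 121, 136]
  CdoVI (AACAACC, off=5): starts [1, 14, 23, 49, 80, 103, 124] → cuts [6, 19, 28, 54, 85, 108, 129]
  LmaV (GTAAT, off=4): starts [9, 58, 66] → cuts [13, 62, 70]

All cut coordinates (distinct, sorted): [6, 13, 19, 28, 45, 54, 62, 70, 76, 85, 96, 102, 108, 121, 129, 136]

Fragments:
  [0,6): 6 bp
  [6,13): 7 bp
  [13,19): 6 bp
  [19,28): 9 bp
  [28,45): 17 bp
  [45,54): 9 bp
  [54,62): 8 bp
  [62,70): 8 bp
  [70,76): 6 bp
  [76,85): 9 bp
  [85,96): 11 bp
  [96,102): 6 bp
  [102,108): 6 bp
  [108,121): 13 bp
  [121,129): 8 bp
  [129,136): 7 bp
  [136,137): 1 bp

[1,6,6,6,6,6,7,7,8,8,8,9,9,9,11,13,17]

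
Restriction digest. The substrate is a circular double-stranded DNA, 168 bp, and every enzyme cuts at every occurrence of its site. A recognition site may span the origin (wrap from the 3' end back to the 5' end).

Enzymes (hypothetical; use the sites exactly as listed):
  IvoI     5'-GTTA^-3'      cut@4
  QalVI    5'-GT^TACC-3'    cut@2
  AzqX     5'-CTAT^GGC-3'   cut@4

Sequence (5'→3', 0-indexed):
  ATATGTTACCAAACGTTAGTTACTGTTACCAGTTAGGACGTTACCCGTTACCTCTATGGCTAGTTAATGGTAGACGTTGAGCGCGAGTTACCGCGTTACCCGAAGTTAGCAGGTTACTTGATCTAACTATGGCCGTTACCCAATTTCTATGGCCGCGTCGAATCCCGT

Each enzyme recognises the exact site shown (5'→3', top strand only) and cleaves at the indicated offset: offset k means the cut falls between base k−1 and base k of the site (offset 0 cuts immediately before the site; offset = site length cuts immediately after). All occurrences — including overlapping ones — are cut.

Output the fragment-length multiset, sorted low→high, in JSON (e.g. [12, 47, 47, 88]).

[2,2,2,2,2,2,2,4,4,5,6,6,6,7,7,8,9,10,10,12,14,22,24]

Per-enzyme occurrences:
  IvoI GTTA/4: at [4, 14, 18, 24, 31, 39, 46, 62, 86, 94, 104, 112, 134] ⇒ [8, 18, 22, 28, 35, 43, 50, 66, 90, 98, 108, 116, 138]
  QalVI GTTACC/2: at [4, 24, 39, 46, 86, 94, 134] ⇒ [6, 26, 41, 48, 88, 96, 136]
  AzqX CTATGGC/4: at [53, 126, 146] ⇒ [57, 130, 150]

Pooled cuts: [6, 8, 18, 22, 26, 28, 35, 41, 43, 48, 50, 57, 66, 88, 90, 96, 98, 108, 116, 130, 136, 138, 150]

Fragment lengths:
  6→8: 2 bp
  8→18: 10 bp
  18→22: 4 bp
  22→26: 4 bp
  26→28: 2 bp
  28→35: 7 bp
  35→41: 6 bp
  41→43: 2 bp
  43→48: 5 bp
  48→50: 2 bp
  50→57: 7 bp
  57→66: 9 bp
  66→88: 22 bp
  88→90: 2 bp
  90→96: 6 bp
  96→98: 2 bp
  98→108: 10 bp
  108→116: 8 bp
  116→130: 14 bp
  130→136: 6 bp
  136→138: 2 bp
  138→150: 12 bp
  150→6 (wrap): 168-150+6 = 24 bp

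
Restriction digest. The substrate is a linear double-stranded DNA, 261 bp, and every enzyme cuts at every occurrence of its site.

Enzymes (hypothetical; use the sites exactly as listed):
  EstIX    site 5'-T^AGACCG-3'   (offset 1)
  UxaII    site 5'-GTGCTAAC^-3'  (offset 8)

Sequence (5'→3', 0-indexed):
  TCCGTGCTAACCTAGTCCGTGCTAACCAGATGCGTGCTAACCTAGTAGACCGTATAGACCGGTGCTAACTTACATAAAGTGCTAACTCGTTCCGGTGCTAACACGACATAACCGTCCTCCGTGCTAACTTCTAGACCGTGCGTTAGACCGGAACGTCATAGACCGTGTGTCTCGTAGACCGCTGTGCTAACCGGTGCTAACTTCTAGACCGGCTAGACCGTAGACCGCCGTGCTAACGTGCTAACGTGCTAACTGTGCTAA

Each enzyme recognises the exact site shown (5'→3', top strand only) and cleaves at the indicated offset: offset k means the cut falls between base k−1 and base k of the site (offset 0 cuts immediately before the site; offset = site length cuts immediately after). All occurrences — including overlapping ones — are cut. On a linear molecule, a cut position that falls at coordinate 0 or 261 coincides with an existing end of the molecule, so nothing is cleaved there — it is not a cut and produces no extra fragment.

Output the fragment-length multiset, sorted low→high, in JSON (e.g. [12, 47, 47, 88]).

[4,4,5,7,8,8,8,9,9,10,11,12,14,15,15,15,16,16,16,16,17,26]

Site scan:
  EstIX (TAGACCG, off=1): starts [45, 54, 131, 143, 158, 174, 204, 213, 220] → cuts [46, 55, 132, 144, 159, 175, 205, 214, 221]
  UxaII (GTGCTAAC, off=8): starts [3, 18, 33, 61, 78, 94, 120, 183, 193, 229, 237, 245] → cuts [11, 26, 41, 69, 86, 102, 128, 191, 201, 237, 245, 253]

All cut coordinates (distinct, sorted): [11, 26, 41, 46, 55, 69, 86, 102, 128, 132, 144, 159, 175, 191, 201, 205, 214, 221, 237, 245, 253]

Fragment lengths:
  [0,11): 11 bp
  [11,26): 15 bp
  [26,41): 15 bp
  [41,46): 5 bp
  [46,55): 9 bp
  [55,69): 14 bp
  [69,86): 17 bp
  [86,102): 16 bp
  [102,128): 26 bp
  [128,132): 4 bp
  [132,144): 12 bp
  [144,159): 15 bp
  [159,175): 16 bp
  [175,191): 16 bp
  [191,201): 10 bp
  [201,205): 4 bp
  [205,214): 9 bp
  [214,221): 7 bp
  [221,237): 16 bp
  [237,245): 8 bp
  [245,253): 8 bp
  [253,261): 8 bp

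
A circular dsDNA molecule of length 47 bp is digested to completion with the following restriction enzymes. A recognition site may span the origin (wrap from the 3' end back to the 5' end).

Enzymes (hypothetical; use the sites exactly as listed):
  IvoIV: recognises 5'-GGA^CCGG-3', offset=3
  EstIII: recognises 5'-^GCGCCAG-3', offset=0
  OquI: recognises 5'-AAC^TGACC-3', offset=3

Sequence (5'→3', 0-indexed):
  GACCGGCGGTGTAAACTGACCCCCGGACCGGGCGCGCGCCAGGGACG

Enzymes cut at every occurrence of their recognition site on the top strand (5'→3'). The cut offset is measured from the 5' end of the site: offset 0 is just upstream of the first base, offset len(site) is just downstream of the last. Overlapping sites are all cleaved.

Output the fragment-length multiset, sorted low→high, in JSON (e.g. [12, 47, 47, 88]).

Per-enzyme occurrences:
  IvoIV GGACCGG/3: at [24, 46] ⇒ [2, 27]
  EstIII GCGCCAG/0: at [35] ⇒ [35]
  OquI AACTGACC/3: at [13] ⇒ [16]

Pooled cuts: [2, 16, 27, 35]

Fragments:
  2→16: 14 bp
  16→27: 11 bp
  27→35: 8 bp
  35→2 (wrap): 47-35+2 = 14 bp

[8,11,14,14]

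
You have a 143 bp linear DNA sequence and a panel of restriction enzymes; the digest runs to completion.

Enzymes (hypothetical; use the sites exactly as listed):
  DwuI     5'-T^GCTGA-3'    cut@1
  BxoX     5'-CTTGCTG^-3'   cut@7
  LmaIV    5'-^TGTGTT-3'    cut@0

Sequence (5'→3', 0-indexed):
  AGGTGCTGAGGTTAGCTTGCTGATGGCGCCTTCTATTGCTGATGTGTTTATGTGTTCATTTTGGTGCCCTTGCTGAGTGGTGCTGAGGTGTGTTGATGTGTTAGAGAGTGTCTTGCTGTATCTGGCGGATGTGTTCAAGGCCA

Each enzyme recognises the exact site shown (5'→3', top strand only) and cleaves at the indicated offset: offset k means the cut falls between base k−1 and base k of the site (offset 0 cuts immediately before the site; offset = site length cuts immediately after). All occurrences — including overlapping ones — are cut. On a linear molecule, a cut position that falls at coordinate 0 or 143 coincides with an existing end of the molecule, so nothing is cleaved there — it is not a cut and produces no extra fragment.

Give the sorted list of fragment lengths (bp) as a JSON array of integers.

[4,4,4,5,6,7,8,8,11,14,14,15,21,22]

Per-enzyme occurrences:
  DwuI (TGCTGA, off=1): starts [3, 17, 36, 70, 80] → cuts [4, 18, 37, 71, 81]
  BxoX (CTTGCTG, off=7): starts [15, 68, 111] → cuts [22, 75, 118]
  LmaIV (TGTGTT, off=0): starts [42, 50, 88, 96, 129] → cuts [42, 50, 88, 96, 129]

Pooled cuts: [4, 18, 22, 37, 42, 50, 71, 75, 81, 88, 96, 118, 129]

Fragments:
  [0,4): 4 bp
  [4,18): 14 bp
  [18,22): 4 bp
  [22,37): 15 bp
  [37,42): 5 bp
  [42,50): 8 bp
  [50,71): 21 bp
  [71,75): 4 bp
  [75,81): 6 bp
  [81,88): 7 bp
  [88,96): 8 bp
  [96,118): 22 bp
  [118,129): 11 bp
  [129,143): 14 bp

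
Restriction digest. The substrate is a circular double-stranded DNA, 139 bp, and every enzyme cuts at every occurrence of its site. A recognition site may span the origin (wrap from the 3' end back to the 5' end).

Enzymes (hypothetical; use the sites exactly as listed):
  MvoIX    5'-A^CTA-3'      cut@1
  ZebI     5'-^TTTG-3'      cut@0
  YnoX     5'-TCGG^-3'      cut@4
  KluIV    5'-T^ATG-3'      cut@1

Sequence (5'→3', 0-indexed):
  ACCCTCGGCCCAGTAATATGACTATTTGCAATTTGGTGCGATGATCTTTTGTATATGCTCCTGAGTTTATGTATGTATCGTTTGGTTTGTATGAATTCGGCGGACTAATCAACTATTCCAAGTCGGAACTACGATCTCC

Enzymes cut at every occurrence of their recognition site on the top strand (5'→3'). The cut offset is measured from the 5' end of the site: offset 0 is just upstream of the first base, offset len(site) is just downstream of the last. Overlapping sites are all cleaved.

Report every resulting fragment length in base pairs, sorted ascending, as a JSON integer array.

[2,3,4,4,4,5,5,7,7,8,8,9,10,14,14,16,19]

Scan for sites:
  MvoIX (ACTA, off=1): starts [20, 103, 111, 127] → cuts [21, 104, 112, 128]
  ZebI (TTTG, off=0): starts [24, 31, 47, 80, 85] → cuts [24, 31, 47, 80, 85]
  YnoX (TCGG, off=4): starts [4, 96, 122] → cuts [8, 100, 126]
  KluIV (TATG, off=1): starts [16, 53, 67, 71, 89] → cuts [17, 54, 68, 72, 90]

Pooled cuts: [8, 17, 21, 24, 31, 47, 54, 68, 72, 80, 85, 90, 100, 104, 112, 126, 128]

Fragment lengths:
  8→17: 9 bp
  17→21: 4 bp
  21→24: 3 bp
  24→31: 7 bp
  31→47: 16 bp
  47→54: 7 bp
  54→68: 14 bp
  68→72: 4 bp
  72→80: 8 bp
  80→85: 5 bp
  85→90: 5 bp
  90→100: 10 bp
  100→104: 4 bp
  104→112: 8 bp
  112→126: 14 bp
  126→128: 2 bp
  128→8 (wrap): 139-128+8 = 19 bp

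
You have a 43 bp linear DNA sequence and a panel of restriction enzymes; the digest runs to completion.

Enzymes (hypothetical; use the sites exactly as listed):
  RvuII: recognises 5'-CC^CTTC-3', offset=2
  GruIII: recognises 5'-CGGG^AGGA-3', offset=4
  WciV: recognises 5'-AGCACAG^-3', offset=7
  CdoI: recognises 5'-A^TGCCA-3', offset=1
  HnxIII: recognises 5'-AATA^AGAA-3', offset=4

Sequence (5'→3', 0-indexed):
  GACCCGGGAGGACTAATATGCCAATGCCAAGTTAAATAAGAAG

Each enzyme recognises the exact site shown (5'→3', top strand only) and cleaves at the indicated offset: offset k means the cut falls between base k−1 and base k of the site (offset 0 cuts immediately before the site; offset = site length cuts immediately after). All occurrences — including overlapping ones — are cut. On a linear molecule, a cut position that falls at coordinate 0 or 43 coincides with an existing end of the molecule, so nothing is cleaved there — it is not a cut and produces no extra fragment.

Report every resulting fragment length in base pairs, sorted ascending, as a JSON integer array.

Site scan:
  RvuII (CCCTTC, off=2): no sites
  GruIII CGGGAGGA/4: at [4] ⇒ [8]
  WciV (AGCACAG, off=7): no sites
  CdoI ATGCCA/1: at [17, 23] ⇒ [18, 24]
  HnxIII AATAAGAA/4: at [34] ⇒ [38]

All cut coordinates (distinct, sorted): [8, 18, 24, 38]

Fragment lengths:
  [0,8): 8 bp
  [8,18): 10 bp
  [18,24): 6 bp
  [24,38): 14 bp
  [38,43): 5 bp

[5,6,8,10,14]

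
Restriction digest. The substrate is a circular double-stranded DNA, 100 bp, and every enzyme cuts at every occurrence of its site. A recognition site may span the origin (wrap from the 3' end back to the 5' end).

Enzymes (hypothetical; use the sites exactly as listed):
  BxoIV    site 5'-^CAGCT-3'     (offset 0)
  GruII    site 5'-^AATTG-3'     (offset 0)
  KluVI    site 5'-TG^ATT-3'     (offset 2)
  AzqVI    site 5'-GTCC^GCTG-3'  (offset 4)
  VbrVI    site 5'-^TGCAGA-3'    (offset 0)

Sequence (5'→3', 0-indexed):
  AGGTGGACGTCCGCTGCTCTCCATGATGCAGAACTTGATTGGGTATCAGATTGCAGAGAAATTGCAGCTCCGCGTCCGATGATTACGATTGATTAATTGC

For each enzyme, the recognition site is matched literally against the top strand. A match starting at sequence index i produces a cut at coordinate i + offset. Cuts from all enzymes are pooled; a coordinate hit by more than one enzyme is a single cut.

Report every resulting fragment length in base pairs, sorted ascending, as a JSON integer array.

Site scan:
  BxoIV (CAGCT, off=0): starts [64] → cuts [64]
  GruII (AATTG, off=0): starts [59, 94] → cuts [59, 94]
  KluVI (TGATT, off=2): starts [35, 79, 89] → cuts [37, 81, 91]
  AzqVI (GTCCGCTG, off=4): starts [8] → cuts [12]
  VbrVI (TGCAGA, off=0): starts [26, 51] → cuts [26, 51]

All cut coordinates (distinct, sorted): [12, 26, 37, 51, 59, 64, 81, 91, 94]

Fragments:
  12→26: 14 bp
  26→37: 11 bp
  37→51: 14 bp
  51→59: 8 bp
  59→64: 5 bp
  64→81: 17 bp
  81→91: 10 bp
  91→94: 3 bp
  94→12 (wrap): 100-94+12 = 18 bp

[3,5,8,10,11,14,14,17,18]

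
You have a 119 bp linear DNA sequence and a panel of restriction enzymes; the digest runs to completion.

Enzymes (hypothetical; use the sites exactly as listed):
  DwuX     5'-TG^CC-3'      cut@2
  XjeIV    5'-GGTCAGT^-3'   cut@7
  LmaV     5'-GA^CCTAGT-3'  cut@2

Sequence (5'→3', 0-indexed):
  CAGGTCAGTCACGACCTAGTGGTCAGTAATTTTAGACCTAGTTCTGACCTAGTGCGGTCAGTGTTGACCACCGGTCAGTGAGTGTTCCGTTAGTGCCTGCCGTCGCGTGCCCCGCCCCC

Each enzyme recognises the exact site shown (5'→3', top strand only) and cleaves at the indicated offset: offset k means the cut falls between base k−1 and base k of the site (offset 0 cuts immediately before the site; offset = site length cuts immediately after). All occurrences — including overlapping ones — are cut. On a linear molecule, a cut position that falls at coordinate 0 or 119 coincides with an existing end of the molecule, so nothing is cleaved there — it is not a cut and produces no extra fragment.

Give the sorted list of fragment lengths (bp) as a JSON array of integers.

[4,5,9,9,10,10,11,13,15,16,17]

Scan for sites:
  DwuX (TGCC, off=2): starts [93, 97, 107] → cuts [95, 99, 109]
  XjeIV (GGTCAGT, off=7): starts [2, 20, 55, 72] → cuts [9, 27, 62, 79]
  LmaV (GACCTAGT, off=2): starts [12, 34, 45] → cuts [14, 36, 47]

Pooled cuts: [9, 14, 27, 36, 47, 62, 79, 95, 99, 109]

Fragments:
  [0,9): 9 bp
  [9,14): 5 bp
  [14,27): 13 bp
  [27,36): 9 bp
  [36,47): 11 bp
  [47,62): 15 bp
  [62,79): 17 bp
  [79,95): 16 bp
  [95,99): 4 bp
  [99,109): 10 bp
  [109,119): 10 bp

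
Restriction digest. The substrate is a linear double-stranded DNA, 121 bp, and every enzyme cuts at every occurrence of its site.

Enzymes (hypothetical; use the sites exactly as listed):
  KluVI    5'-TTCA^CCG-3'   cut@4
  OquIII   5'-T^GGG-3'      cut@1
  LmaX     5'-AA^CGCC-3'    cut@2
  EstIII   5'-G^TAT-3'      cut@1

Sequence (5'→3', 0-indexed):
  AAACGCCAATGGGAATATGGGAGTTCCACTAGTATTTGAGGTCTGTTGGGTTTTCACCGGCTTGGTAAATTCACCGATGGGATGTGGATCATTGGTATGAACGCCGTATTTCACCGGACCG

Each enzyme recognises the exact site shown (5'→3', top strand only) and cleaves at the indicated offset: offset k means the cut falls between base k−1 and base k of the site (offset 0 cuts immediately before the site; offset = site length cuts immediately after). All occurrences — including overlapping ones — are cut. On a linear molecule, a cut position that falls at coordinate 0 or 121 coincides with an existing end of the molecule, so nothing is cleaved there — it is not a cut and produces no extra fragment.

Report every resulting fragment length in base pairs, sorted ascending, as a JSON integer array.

[3,5,5,6,7,7,8,8,9,14,15,17,17]

Site scan:
  KluVI (TTCACCG, off=4): starts [52, 69, 109] → cuts [56, 73, 113]
  OquIII (TGGG, off=1): starts [9, 17, 46, 77] → cuts [10, 18, 47, 78]
  LmaX (AACGCC, off=2): starts [1, 99] → cuts [3, 101]
  EstIII (GTAT, off=1): starts [31, 94, 105] → cuts [32, 95, 106]

Pooled cuts: [3, 10, 18, 32, 47, 56, 73, 78, 95, 101, 106, 113]

Fragment lengths:
  [0,3): 3 bp
  [3,10): 7 bp
  [10,18): 8 bp
  [18,32): 14 bp
  [32,47): 15 bp
  [47,56): 9 bp
  [56,73): 17 bp
  [73,78): 5 bp
  [78,95): 17 bp
  [95,101): 6 bp
  [101,106): 5 bp
  [106,113): 7 bp
  [113,121): 8 bp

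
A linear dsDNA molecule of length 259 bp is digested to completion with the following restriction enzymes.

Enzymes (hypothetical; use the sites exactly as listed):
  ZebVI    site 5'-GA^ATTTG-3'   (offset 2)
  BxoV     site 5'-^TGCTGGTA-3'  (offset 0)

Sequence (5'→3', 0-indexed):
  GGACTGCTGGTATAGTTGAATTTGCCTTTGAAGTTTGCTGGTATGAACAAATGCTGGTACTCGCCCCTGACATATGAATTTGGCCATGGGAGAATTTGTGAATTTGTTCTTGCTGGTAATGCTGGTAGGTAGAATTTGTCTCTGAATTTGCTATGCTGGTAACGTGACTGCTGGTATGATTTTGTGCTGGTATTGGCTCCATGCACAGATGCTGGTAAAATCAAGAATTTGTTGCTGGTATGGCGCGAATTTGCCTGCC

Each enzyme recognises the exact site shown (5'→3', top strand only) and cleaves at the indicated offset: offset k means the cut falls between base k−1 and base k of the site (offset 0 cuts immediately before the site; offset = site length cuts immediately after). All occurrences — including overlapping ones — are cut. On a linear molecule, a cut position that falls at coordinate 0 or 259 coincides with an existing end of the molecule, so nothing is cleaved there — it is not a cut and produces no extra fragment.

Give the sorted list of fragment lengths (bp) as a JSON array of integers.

[4,6,8,8,9,9,11,12,14,15,15,16,16,16,16,16,17,25,26]

Site scan:
  ZebVI GAATTTG/2: at [17, 75, 91, 99, 131, 143, 224, 246] ⇒ [19, 77, 93, 101, 133, 145, 226, 248]
  BxoV TGCTGGTA/0: at [4, 35, 51, 110, 119, 153, 168, 184, 209, 232] ⇒ [4, 35, 51, 110, 119, 153, 168, 184, 209, 232]

All cut coordinates (distinct, sorted): [4, 19, 35, 51, 77, 93, 101, 110, 119, 133, 145, 153, 168, 184, 209, 226, 232, 248]

Fragments:
  [0,4): 4 bp
  [4,19): 15 bp
  [19,35): 16 bp
  [35,51): 16 bp
  [51,77): 26 bp
  [77,93): 16 bp
  [93,101): 8 bp
  [101,110): 9 bp
  [110,119): 9 bp
  [119,133): 14 bp
  [133,145): 12 bp
  [145,153): 8 bp
  [153,168): 15 bp
  [168,184): 16 bp
  [184,209): 25 bp
  [209,226): 17 bp
  [226,232): 6 bp
  [232,248): 16 bp
  [248,259): 11 bp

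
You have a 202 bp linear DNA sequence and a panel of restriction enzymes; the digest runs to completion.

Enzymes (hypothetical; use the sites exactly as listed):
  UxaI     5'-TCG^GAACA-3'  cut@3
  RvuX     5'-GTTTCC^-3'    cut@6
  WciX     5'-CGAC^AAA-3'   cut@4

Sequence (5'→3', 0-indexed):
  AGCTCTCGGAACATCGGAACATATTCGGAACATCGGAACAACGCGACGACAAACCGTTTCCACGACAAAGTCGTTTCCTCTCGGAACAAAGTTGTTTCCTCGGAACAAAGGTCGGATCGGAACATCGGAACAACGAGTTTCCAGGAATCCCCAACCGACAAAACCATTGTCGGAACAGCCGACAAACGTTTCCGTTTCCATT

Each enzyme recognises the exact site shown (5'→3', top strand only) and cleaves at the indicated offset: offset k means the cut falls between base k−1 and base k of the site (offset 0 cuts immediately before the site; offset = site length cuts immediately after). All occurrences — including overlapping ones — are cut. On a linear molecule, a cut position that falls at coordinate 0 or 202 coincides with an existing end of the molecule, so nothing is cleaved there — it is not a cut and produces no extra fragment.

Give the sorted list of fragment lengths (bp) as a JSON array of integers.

[3,3,5,5,6,8,8,8,8,10,11,11,11,12,13,15,15,16,17,17]

Per-enzyme occurrences:
  UxaI (TCGGAACA, off=3): starts [5, 13, 24, 32, 80, 99, 116, 124, 169] → cuts [8, 16, 27, 35, 83, 102, 119, 127, 172]
  RvuX (GTTTCC, off=6): starts [55, 72, 93, 136, 187, 193] → cuts [61, 78, 99, 142, 193, 199]
  WciX (CGACAAA, off=4): starts [46, 62, 155, 179] → cuts [50, 66, 159, 183]

Pooled cuts: [8, 16, 27, 35, 50, 61, 66, 78, 83, 99, 102, 119, 127, 142, 159, 172, 183, 193, 199]

Fragments:
  [0,8): 8 bp
  [8,16): 8 bp
  [16,27): 11 bp
  [27,35): 8 bp
  [35,50): 15 bp
  [50,61): 11 bp
  [61,66): 5 bp
  [66,78): 12 bp
  [78,83): 5 bp
  [83,99): 16 bp
  [99,102): 3 bp
  [102,119): 17 bp
  [119,127): 8 bp
  [127,142): 15 bp
  [142,159): 17 bp
  [159,172): 13 bp
  [172,183): 11 bp
  [183,193): 10 bp
  [193,199): 6 bp
  [199,202): 3 bp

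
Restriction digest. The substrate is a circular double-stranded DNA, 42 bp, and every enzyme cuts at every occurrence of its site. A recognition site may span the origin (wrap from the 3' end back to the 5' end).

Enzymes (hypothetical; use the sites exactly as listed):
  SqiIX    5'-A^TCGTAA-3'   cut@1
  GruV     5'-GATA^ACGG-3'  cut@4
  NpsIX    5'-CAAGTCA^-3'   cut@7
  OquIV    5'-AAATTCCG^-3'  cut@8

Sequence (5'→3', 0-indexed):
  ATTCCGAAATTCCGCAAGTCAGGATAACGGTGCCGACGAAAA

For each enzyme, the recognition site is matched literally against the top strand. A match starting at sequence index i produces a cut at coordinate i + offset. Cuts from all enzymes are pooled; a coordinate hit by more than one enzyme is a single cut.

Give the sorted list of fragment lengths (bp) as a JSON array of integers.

[5,7,8,22]

Site scan:
  SqiIX (ATCGTAA, off=1): no sites
  GruV GATAACGG/4: at [22] ⇒ [26]
  NpsIX CAAGTCA/7: at [14] ⇒ [21]
  OquIV AAATTCCG/8: at [6, 40] ⇒ [6, 14]

Pooled cuts: [6, 14, 21, 26]

Fragment lengths:
  6→14: 8 bp
  14→21: 7 bp
  21→26: 5 bp
  26→6 (wrap): 42-26+6 = 22 bp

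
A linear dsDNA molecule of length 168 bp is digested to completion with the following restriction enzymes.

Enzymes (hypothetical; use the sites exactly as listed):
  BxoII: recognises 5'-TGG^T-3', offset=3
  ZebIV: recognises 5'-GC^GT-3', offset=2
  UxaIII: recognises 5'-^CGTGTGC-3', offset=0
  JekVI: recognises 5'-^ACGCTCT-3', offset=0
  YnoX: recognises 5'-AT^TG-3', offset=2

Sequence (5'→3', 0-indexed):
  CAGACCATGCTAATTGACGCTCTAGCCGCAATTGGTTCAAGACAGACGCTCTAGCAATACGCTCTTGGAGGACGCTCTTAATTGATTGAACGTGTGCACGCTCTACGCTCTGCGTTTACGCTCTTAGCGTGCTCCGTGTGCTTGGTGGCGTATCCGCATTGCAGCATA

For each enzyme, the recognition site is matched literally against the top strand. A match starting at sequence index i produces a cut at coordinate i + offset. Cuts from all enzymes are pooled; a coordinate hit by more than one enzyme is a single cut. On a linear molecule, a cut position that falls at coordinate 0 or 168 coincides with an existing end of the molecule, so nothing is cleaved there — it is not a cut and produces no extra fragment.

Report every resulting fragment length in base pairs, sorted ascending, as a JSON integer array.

[2,3,4,4,4,4,6,7,7,9,9,10,10,11,11,11,13,13,14,16]

Scan for sites:
  BxoII TGGT/3: at [32, 142] ⇒ [35, 145]
  ZebIV GCGT/2: at [111, 126, 147] ⇒ [113, 128, 149]
  UxaIII CGTGTGC/0: at [90, 134] ⇒ [90, 134]
  JekVI ACGCTCT/0: at [16, 45, 58, 71, 97, 104, 117] ⇒ [16, 45, 58, 71, 97, 104, 117]
  YnoX ATTG/2: at [12, 30, 80, 84, 157] ⇒ [14, 32, 82, 86, 159]

All cut coordinates (distinct, sorted): [14, 16, 32, 35, 45, 58, 71, 82, 86, 90, 97, 104, 113, 117, 128, 134, 145, 149, 159]

Fragments:
  [0,14): 14 bp
  [14,16): 2 bp
  [16,32): 16 bp
  [32,35): 3 bp
  [35,45): 10 bp
  [45,58): 13 bp
  [58,71): 13 bp
  [71,82): 11 bp
  [82,86): 4 bp
  [86,90): 4 bp
  [90,97): 7 bp
  [97,104): 7 bp
  [104,113): 9 bp
  [113,117): 4 bp
  [117,128): 11 bp
  [128,134): 6 bp
  [134,145): 11 bp
  [145,149): 4 bp
  [149,159): 10 bp
  [159,168): 9 bp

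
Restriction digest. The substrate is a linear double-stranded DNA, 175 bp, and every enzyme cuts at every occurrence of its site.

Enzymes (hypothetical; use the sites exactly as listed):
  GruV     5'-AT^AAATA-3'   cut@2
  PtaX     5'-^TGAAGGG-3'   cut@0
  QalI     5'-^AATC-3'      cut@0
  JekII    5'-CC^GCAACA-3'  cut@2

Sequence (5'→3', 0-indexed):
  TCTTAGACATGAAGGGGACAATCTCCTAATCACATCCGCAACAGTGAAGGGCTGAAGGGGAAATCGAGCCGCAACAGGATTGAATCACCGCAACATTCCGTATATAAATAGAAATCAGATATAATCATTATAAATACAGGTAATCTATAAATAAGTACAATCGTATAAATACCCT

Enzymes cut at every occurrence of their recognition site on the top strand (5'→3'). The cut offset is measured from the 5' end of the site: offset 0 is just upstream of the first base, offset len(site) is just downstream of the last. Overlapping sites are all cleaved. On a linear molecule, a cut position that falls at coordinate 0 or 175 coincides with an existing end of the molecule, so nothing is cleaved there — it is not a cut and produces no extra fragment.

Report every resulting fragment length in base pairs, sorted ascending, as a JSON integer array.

[7,7,7,7,8,8,8,9,9,9,9,9,10,10,10,10,10,12,16]

Scan for sites:
  GruV (ATAAATA, off=2): starts [103, 129, 146, 164] → cuts [105, 131, 148, 166]
  PtaX (TGAAGGG, off=0): starts [9, 44, 52] → cuts [9, 44, 52]
  QalI (AATC, off=0): starts [19, 27, 61, 82, 112, 122, 141, 158] → cuts [19, 27, 61, 82, 112, 122, 141, 158]
  JekII (CCGCAACA, off=2): starts [35, 68, 87] → cuts [37, 70, 89]

Pooled cuts: [9, 19, 27, 37, 44, 52, 61, 70, 82, 89, 105, 112, 122, 131, 141, 148, 158, 166]

Fragments:
  [0,9): 9 bp
  [9,19): 10 bp
  [19,27): 8 bp
  [27,37): 10 bp
  [37,44): 7 bp
  [44,52): 8 bp
  [52,61): 9 bp
  [61,70): 9 bp
  [70,82): 12 bp
  [82,89): 7 bp
  [89,105): 16 bp
  [105,112): 7 bp
  [112,122): 10 bp
  [122,131): 9 bp
  [131,141): 10 bp
  [141,148): 7 bp
  [148,158): 10 bp
  [158,166): 8 bp
  [166,175): 9 bp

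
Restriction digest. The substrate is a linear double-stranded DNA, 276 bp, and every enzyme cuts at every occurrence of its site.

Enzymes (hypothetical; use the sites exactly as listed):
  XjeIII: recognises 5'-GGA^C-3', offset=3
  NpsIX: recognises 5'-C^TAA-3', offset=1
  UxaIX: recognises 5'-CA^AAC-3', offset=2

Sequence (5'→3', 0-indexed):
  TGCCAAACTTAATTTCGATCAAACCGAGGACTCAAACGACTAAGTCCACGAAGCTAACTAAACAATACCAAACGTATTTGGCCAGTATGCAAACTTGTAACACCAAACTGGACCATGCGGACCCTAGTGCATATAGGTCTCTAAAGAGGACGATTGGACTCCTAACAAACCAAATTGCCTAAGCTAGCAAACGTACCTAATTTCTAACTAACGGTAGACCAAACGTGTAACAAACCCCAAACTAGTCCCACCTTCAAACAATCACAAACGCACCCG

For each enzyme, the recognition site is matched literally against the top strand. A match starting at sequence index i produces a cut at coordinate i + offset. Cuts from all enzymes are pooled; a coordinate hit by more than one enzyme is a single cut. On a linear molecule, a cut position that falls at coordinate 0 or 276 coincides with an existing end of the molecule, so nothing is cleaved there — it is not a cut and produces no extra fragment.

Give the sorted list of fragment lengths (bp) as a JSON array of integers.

Site scan:
  XjeIII GGAC/3: at [27, 109, 118, 147, 155] ⇒ [30, 112, 121, 150, 158]
  NpsIX CTAA/1: at [39, 53, 57, 140, 161, 178, 196, 203, 207] ⇒ [40, 54, 58, 141, 162, 179, 197, 204, 208]
  UxaIX CAAAC/2: at [3, 19, 32, 68, 89, 103, 165, 187, 219, 230, 237, 254, 264] ⇒ [5, 21, 34, 70, 91, 105, 167, 189, 221, 232, 239, 256, 266]

Pooled cuts: [5, 21, 30, 34, 40, 54, 58, 70, 91, 105, 112, 121, 141, 150, 158, 162, 167, 179, 189, 197, 204, 208, 221, 232, 239, 256, 266]

Fragment lengths:
  [0,5): 5 bp
  [5,21): 16 bp
  [21,30): 9 bp
  [30,34): 4 bp
  [34,40): 6 bp
  [40,54): 14 bp
  [54,58): 4 bp
  [58,70): 12 bp
  [70,91): 21 bp
  [91,105): 14 bp
  [105,112): 7 bp
  [112,121): 9 bp
  [121,141): 20 bp
  [141,150): 9 bp
  [150,158): 8 bp
  [158,162): 4 bp
  [162,167): 5 bp
  [167,179): 12 bp
  [179,189): 10 bp
  [189,197): 8 bp
  [197,204): 7 bp
  [204,208): 4 bp
  [208,221): 13 bp
  [221,232): 11 bp
  [232,239): 7 bp
  [239,256): 17 bp
  [256,266): 10 bp
  [266,276): 10 bp

[4,4,4,4,5,5,6,7,7,7,8,8,9,9,9,10,10,10,11,12,12,13,14,14,16,17,20,21]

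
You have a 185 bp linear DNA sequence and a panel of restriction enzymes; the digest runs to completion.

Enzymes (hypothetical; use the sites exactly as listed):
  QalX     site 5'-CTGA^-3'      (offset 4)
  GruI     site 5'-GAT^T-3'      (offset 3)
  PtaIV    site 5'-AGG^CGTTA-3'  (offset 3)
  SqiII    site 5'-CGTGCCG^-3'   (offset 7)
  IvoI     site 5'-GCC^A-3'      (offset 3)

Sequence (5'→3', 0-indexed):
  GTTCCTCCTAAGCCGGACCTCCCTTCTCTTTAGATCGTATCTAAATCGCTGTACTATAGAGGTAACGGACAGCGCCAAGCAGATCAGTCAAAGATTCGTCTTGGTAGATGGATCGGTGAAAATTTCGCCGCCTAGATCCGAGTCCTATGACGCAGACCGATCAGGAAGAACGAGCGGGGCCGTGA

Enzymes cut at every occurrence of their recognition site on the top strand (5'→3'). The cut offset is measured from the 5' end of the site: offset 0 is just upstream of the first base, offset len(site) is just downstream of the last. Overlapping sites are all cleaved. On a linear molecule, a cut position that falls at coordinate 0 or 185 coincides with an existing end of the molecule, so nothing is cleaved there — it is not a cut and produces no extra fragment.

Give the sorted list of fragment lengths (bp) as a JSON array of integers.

Scan for sites:
  QalX (CTGA, off=4): no sites
  GruI (GATT, off=3): starts [92] → cuts [95]
  PtaIV (AGGCGTTA, off=3): no sites
  SqiII (CGTGCCG, off=7): no sites
  IvoI (GCCA, off=3): starts [73] → cuts [76]

All cut coordinates (distinct, sorted): [76, 95]

Fragments:
  [0,76): 76 bp
  [76,95): 19 bp
  [95,185): 90 bp

[19,76,90]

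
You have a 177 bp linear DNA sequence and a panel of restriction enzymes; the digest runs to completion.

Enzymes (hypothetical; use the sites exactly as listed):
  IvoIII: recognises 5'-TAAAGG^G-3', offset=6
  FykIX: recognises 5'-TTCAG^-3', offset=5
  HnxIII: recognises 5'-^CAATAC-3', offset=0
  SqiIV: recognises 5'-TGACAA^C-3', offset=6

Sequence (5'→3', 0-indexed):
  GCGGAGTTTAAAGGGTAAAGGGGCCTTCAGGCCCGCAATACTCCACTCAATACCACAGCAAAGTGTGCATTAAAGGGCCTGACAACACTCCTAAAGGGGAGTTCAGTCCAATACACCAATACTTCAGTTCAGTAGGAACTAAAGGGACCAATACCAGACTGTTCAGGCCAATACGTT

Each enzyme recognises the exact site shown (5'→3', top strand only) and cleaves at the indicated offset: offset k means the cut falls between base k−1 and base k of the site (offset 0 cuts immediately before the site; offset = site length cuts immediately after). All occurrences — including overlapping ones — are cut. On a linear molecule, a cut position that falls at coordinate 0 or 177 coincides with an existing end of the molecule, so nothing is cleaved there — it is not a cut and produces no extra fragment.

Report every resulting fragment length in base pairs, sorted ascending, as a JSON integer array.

Per-enzyme occurrences:
  IvoIII TAAAGGG/6: at [8, 15, 70, 91, 139] ⇒ [14, 21, 76, 97, 145]
  FykIX TTCAG/5: at [25, 101, 122, 127, 161] ⇒ [30, 106, 127, 132, 166]
  HnxIII CAATAC/0: at [35, 47, 108, 116, 148, 168] ⇒ [35, 47, 108, 116, 148, 168]
  SqiIV TGACAAC/6: at [79] ⇒ [85]

All cut coordinates (distinct, sorted): [14, 21, 30, 35, 47, 76, 85, 97, 106, 108, 116, 127, 132, 145, 148, 166, 168]

Fragments:
  [0,14): 14 bp
  [14,21): 7 bp
  [21,30): 9 bp
  [30,35): 5 bp
  [35,47): 12 bp
  [47,76): 29 bp
  [76,85): 9 bp
  [85,97): 12 bp
  [97,106): 9 bp
  [106,108): 2 bp
  [108,116): 8 bp
  [116,127): 11 bp
  [127,132): 5 bp
  [132,145): 13 bp
  [145,148): 3 bp
  [148,166): 18 bp
  [166,168): 2 bp
  [168,177): 9 bp

[2,2,3,5,5,7,8,9,9,9,9,11,12,12,13,14,18,29]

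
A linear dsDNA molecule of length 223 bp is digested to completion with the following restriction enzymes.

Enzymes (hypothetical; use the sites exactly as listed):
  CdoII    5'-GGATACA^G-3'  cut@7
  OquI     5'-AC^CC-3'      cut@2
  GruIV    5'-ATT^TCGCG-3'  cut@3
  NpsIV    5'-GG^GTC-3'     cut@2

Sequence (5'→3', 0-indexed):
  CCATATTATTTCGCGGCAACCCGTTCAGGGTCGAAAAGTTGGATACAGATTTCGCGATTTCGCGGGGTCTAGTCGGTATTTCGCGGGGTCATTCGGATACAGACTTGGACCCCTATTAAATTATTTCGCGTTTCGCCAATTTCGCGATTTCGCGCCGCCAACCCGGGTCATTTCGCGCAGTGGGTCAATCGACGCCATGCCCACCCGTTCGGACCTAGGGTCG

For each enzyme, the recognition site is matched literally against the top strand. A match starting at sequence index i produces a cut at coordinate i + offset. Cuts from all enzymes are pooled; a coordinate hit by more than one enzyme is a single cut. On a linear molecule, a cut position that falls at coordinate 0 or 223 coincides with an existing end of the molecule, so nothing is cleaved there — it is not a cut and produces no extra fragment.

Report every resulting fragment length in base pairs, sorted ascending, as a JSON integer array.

Per-enzyme occurrences:
  CdoII (GGATACAG, off=7): starts [40, 94] → cuts [47, 101]
  OquI (ACCC, off=2): starts [18, 108, 160, 202] → cuts [20, 110, 162, 204]
  GruIV (ATTTCGCG, off=3): starts [7, 48, 56, 77, 122, 138, 146, 169] → cuts [10, 51, 59, 80, 125, 141, 149, 172]
  NpsIV (GGGTC, off=2): starts [27, 64, 85, 164, 181, 217] → cuts [29, 66, 87, 166, 183, 219]

Pooled cuts: [10, 20, 29, 47, 51, 59, 66, 80, 87, 101, 110, 125, 141, 149, 162, 166, 172, 183, 204, 219]

Fragment lengths:
  [0,10): 10 bp
  [10,20): 10 bp
  [20,29): 9 bp
  [29,47): 18 bp
  [47,51): 4 bp
  [51,59): 8 bp
  [59,66): 7 bp
  [66,80): 14 bp
  [80,87): 7 bp
  [87,101): 14 bp
  [101,110): 9 bp
  [110,125): 15 bp
  [125,141): 16 bp
  [141,149): 8 bp
  [149,162): 13 bp
  [162,166): 4 bp
  [166,172): 6 bp
  [172,183): 11 bp
  [183,204): 21 bp
  [204,219): 15 bp
  [219,223): 4 bp

[4,4,4,6,7,7,8,8,9,9,10,10,11,13,14,14,15,15,16,18,21]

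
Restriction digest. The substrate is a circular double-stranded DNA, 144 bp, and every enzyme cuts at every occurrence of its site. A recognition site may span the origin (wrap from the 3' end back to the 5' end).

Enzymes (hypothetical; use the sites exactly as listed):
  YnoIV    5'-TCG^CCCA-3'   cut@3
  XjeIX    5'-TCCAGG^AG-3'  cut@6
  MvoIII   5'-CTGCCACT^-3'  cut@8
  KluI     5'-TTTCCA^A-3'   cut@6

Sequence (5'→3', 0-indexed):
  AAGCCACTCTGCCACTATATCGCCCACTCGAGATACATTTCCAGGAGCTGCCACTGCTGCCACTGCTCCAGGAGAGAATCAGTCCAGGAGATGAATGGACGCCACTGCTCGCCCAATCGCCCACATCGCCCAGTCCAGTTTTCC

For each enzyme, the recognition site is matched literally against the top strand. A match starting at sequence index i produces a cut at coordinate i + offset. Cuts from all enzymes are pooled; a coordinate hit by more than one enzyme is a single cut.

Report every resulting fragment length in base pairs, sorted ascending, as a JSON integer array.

[6,8,8,9,9,10,15,16,17,23,23]

Scan for sites:
  YnoIV (TCGCCCA, off=3): starts [19, 108, 116, 125] → cuts [22, 111, 119, 128]
  XjeIX (TCCAGGAG, off=6): starts [39, 66, 82] → cuts [45, 72, 88]
  MvoIII (CTGCCACT, off=8): starts [8, 47, 56] → cuts [16, 55, 64]
  KluI (TTTCCAA, off=6): starts [139] → cuts [1]

All cut coordinates (distinct, sorted): [1, 16, 22, 45, 55, 64, 72, 88, 111, 119, 128]

Fragments:
  1→16: 15 bp
  16→22: 6 bp
  22→45: 23 bp
  45→55: 10 bp
  55→64: 9 bp
  64→72: 8 bp
  72→88: 16 bp
  88→111: 23 bp
  111→119: 8 bp
  119→128: 9 bp
  128→1 (wrap): 144-128+1 = 17 bp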